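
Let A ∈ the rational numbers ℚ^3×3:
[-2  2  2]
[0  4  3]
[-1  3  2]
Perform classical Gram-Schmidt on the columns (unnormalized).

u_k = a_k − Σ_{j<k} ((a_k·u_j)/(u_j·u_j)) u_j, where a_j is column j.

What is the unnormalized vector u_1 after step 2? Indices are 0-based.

u_1 = (-4/5, 4, 8/5)

Step 1: u_0 = a_0 = (-2, 0, -1).
Step 2: u_1 = a_1 − (-7/5)·u_0 = (-4/5, 4, 8/5).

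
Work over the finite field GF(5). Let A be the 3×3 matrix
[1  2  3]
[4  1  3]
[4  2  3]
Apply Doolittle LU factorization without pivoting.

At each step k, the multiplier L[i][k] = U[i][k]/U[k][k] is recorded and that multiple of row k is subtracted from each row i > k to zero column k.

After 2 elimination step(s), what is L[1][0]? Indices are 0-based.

L[1][0] = 4

[col 0] pivot 1
  R1 -= 4*R0 → (0, 3, 1)  (L[1][0] := 4)
  R2 -= 4*R0 → (0, 4, 1)  (L[2][0] := 4)
[col 1] pivot 3
  R2 -= 3*R1 → (0, 0, 3)  (L[2][1] := 3)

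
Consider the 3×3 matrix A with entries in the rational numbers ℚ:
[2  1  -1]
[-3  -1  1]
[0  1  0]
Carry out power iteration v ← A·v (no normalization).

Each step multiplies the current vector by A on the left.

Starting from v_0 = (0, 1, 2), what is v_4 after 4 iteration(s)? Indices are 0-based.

v_0 = (0, 1, 2).
v_1 = A·v_0 = (-1, 1, 1).
v_2 = A·v_1 = (-2, 3, 1).
v_3 = A·v_2 = (-2, 4, 3).
v_4 = A·v_3 = (-3, 5, 4).

v_4 = (-3, 5, 4)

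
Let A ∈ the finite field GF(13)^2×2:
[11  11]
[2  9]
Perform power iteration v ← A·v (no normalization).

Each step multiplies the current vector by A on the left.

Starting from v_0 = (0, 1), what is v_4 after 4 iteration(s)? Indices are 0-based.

v_4 = (1, 0)

v_0 = (0, 1).
v_1 = A·v_0 = (11, 9).
v_2 = A·v_1 = (12, 12).
v_3 = A·v_2 = (4, 2).
v_4 = A·v_3 = (1, 0).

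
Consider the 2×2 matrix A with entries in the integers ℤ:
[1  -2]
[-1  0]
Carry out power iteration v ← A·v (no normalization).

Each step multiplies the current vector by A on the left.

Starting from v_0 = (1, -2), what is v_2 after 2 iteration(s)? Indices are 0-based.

v_2 = (7, -5)

v_0 = (1, -2).
v_1 = A·v_0 = (5, -1).
v_2 = A·v_1 = (7, -5).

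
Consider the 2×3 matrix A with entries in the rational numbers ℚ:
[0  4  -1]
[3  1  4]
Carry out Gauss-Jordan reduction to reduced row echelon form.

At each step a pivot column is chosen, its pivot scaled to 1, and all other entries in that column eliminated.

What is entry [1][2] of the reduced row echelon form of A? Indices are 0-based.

[1] R0 <-> R1
[1] R0 /= 3  ⇒  (1, 1/3, 4/3)
[2] R1 /= 4  ⇒  (0, 1, -1/4)
     R0 -= 1/3·R1  ⇒  (1, 0, 17/12)

M[1][2] = -1/4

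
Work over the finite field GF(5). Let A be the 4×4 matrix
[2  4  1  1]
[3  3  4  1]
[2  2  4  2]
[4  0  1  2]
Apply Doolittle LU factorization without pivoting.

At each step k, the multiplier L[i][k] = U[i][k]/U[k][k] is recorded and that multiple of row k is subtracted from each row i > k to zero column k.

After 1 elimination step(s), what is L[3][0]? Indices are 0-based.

Step 1: pivot at (0,0) is 2.
  row1 ← row1 − (4)·row0  ⇒  L[1][0]=4, U row1=(0, 2, 0, 2)
  row2 ← row2 − (1)·row0  ⇒  L[2][0]=1, U row2=(0, 3, 3, 1)
  row3 ← row3 − (2)·row0  ⇒  L[3][0]=2, U row3=(0, 2, 4, 0)

L[3][0] = 2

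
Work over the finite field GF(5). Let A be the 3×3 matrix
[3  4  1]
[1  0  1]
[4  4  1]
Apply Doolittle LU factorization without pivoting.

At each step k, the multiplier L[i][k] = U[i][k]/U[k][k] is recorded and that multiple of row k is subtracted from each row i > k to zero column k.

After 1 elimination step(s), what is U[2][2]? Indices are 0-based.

U[2][2] = 3

[col 0] pivot 3
  R1 -= 2*R0 → (0, 2, 4)  (L[1][0] := 2)
  R2 -= 3*R0 → (0, 2, 3)  (L[2][0] := 3)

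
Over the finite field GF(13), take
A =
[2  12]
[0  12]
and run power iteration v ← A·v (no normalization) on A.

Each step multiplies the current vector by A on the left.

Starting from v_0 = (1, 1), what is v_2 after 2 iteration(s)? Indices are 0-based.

v_0 = (1, 1).
v_1 = A·v_0 = (1, 12).
v_2 = A·v_1 = (3, 1).

v_2 = (3, 1)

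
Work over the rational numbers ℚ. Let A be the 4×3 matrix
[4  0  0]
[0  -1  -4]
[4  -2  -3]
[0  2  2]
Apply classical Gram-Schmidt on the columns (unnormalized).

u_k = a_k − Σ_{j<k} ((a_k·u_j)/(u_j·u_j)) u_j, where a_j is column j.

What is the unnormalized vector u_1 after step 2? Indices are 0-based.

u_1 = (1, -1, -1, 2)

Step 1: u_0 = a_0 = (4, 0, 4, 0).
Step 2: u_1 = a_1 − (-1/4)·u_0 = (1, -1, -1, 2).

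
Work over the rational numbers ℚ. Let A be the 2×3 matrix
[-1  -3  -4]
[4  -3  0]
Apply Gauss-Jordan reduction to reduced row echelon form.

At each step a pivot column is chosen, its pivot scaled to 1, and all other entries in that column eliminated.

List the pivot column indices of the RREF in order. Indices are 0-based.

[1] R0 /= -1  ⇒  (1, 3, 4)
     R1 -= 4·R0  ⇒  (0, -15, -16)
[2] R1 /= -15  ⇒  (0, 1, 16/15)
     R0 -= 3·R1  ⇒  (1, 0, 4/5)

pivot columns: 0, 1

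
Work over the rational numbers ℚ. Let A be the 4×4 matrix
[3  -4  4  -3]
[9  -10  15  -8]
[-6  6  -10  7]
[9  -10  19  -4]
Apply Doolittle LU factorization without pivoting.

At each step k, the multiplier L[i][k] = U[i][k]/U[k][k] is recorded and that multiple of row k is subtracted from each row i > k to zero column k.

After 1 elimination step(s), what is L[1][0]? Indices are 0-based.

L[1][0] = 3

k=0: U[0][0]=3
  eliminate (1,0): mult=3, new row 1: (0, 2, 3, 1); set L[1][0]=3
  eliminate (2,0): mult=-2, new row 2: (0, -2, -2, 1); set L[2][0]=-2
  eliminate (3,0): mult=3, new row 3: (0, 2, 7, 5); set L[3][0]=3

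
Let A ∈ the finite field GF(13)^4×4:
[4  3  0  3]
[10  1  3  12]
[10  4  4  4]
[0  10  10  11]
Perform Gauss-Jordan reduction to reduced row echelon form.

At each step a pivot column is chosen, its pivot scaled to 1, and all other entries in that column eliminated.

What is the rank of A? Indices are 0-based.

rank = 4

[1] R0 /= 4  ⇒  (1, 4, 0, 4)
     R1 -= 10·R0  ⇒  (0, 0, 3, 11)
     R2 -= 10·R0  ⇒  (0, 3, 4, 3)
[2] R1 <-> R2
[2] R1 /= 3  ⇒  (0, 1, 10, 1)
     R0 -= 4·R1  ⇒  (1, 0, 12, 0)
     R3 -= 10·R1  ⇒  (0, 0, 1, 1)
[3] R2 /= 3  ⇒  (0, 0, 1, 8)
     R0 -= 12·R2  ⇒  (1, 0, 0, 8)
     R1 -= 10·R2  ⇒  (0, 1, 0, 12)
     R3 -= 1·R2  ⇒  (0, 0, 0, 6)
[4] R3 /= 6  ⇒  (0, 0, 0, 1)
     R0 -= 8·R3  ⇒  (1, 0, 0, 0)
     R1 -= 12·R3  ⇒  (0, 1, 0, 0)
     R2 -= 8·R3  ⇒  (0, 0, 1, 0)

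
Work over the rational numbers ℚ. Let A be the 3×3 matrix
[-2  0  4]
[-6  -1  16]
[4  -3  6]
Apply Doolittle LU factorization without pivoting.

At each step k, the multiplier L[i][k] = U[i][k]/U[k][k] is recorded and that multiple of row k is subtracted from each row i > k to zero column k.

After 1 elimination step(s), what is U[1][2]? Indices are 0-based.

U[1][2] = 4

[col 0] pivot -2
  R1 -= 3*R0 → (0, -1, 4)  (L[1][0] := 3)
  R2 -= -2*R0 → (0, -3, 14)  (L[2][0] := -2)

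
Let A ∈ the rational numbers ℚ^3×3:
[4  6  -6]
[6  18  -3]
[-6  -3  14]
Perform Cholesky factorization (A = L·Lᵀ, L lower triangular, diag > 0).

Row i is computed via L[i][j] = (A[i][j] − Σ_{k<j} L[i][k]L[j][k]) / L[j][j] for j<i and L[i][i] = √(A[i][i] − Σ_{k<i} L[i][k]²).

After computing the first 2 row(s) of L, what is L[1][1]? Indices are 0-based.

L[1][1] = 3

Step 1: L[0][0] = √(4) = 2.
  L[1][0] = (6) / L[0][0] = 3.
Step 2: L[1][1] = √(9) = 3.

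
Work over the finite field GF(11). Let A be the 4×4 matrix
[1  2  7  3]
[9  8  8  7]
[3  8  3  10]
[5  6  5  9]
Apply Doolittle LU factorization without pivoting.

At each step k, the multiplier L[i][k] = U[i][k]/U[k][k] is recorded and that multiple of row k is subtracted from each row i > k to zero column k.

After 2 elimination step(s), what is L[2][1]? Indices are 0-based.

k=0: U[0][0]=1
  eliminate (1,0): mult=9, new row 1: (0, 1, 0, 2); set L[1][0]=9
  eliminate (2,0): mult=3, new row 2: (0, 2, 4, 1); set L[2][0]=3
  eliminate (3,0): mult=5, new row 3: (0, 7, 3, 5); set L[3][0]=5
k=1: U[1][1]=1
  eliminate (2,1): mult=2, new row 2: (0, 0, 4, 8); set L[2][1]=2
  eliminate (3,1): mult=7, new row 3: (0, 0, 3, 2); set L[3][1]=7

L[2][1] = 2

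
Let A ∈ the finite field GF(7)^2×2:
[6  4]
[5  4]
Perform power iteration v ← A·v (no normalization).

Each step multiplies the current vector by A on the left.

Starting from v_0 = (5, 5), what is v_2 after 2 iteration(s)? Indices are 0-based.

v_0 = (5, 5).
v_1 = A·v_0 = (1, 3).
v_2 = A·v_1 = (4, 3).

v_2 = (4, 3)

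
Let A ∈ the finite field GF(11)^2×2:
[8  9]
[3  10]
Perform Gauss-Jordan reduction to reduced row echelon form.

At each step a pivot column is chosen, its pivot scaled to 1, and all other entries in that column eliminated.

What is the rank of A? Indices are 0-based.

pivot(0,0)=8: scale R0 → (1, 8)
  clear (1,0): R1 −= (3)R0 → (0, 8)
pivot(1,1)=8: scale R1 → (0, 1)
  clear (0,1): R0 −= (8)R1 → (1, 0)

rank = 2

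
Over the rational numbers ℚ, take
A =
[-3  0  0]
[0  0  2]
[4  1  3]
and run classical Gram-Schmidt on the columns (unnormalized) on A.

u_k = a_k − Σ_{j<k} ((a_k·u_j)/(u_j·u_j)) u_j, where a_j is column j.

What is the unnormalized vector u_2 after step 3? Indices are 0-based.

Step 1: u_0 = a_0 = (-3, 0, 4).
Step 2: u_1 = a_1 − (4/25)·u_0 = (12/25, 0, 9/25).
Step 3: u_2 = a_2 − (12/25)·u_0 − (3)·u_1 = (0, 2, 0).

u_2 = (0, 2, 0)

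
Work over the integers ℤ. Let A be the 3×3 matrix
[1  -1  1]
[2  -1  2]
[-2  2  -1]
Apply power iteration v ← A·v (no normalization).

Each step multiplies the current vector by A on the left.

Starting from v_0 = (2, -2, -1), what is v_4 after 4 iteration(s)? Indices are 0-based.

v_4 = (-18, -22, 19)

v_0 = (2, -2, -1).
v_1 = A·v_0 = (3, 4, -7).
v_2 = A·v_1 = (-8, -12, 9).
v_3 = A·v_2 = (13, 14, -17).
v_4 = A·v_3 = (-18, -22, 19).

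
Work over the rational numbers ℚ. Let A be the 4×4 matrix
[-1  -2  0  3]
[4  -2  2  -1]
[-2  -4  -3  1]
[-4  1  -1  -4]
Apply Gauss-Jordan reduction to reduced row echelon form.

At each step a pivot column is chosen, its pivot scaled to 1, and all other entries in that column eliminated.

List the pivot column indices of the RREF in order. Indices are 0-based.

pivot columns: 0, 1, 2, 3

step 1: normalize row 0 (÷-1) = (1, 2, 0, -3)
  row 1: subtract 4×row0 = (0, -10, 2, 11)
  row 2: subtract -2×row0 = (0, 0, -3, -5)
  row 3: subtract -4×row0 = (0, 9, -1, -16)
step 2: normalize row 1 (÷-10) = (0, 1, -1/5, -11/10)
  row 0: subtract 2×row1 = (1, 0, 2/5, -4/5)
  row 3: subtract 9×row1 = (0, 0, 4/5, -61/10)
step 3: normalize row 2 (÷-3) = (0, 0, 1, 5/3)
  row 0: subtract 2/5×row2 = (1, 0, 0, -22/15)
  row 1: subtract -1/5×row2 = (0, 1, 0, -23/30)
  row 3: subtract 4/5×row2 = (0, 0, 0, -223/30)
step 4: normalize row 3 (÷-223/30) = (0, 0, 0, 1)
  row 0: subtract -22/15×row3 = (1, 0, 0, 0)
  row 1: subtract -23/30×row3 = (0, 1, 0, 0)
  row 2: subtract 5/3×row3 = (0, 0, 1, 0)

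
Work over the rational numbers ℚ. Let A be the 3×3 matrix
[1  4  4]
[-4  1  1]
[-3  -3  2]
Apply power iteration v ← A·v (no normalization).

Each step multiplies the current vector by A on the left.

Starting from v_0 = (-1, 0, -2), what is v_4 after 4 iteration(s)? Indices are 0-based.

v_4 = (291, -858, -1001)

v_0 = (-1, 0, -2).
v_1 = A·v_0 = (-9, 2, -1).
v_2 = A·v_1 = (-5, 37, 19).
v_3 = A·v_2 = (219, 76, -58).
v_4 = A·v_3 = (291, -858, -1001).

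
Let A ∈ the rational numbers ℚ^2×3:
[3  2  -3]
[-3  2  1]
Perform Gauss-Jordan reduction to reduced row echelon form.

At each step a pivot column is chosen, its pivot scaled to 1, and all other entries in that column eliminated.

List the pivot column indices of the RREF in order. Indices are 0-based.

pivot columns: 0, 1

[1] R0 /= 3  ⇒  (1, 2/3, -1)
     R1 -= -3·R0  ⇒  (0, 4, -2)
[2] R1 /= 4  ⇒  (0, 1, -1/2)
     R0 -= 2/3·R1  ⇒  (1, 0, -2/3)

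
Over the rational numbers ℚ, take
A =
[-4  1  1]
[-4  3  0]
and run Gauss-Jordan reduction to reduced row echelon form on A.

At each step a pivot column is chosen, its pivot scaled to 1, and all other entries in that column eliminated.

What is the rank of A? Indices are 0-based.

step 1: normalize row 0 (÷-4) = (1, -1/4, -1/4)
  row 1: subtract -4×row0 = (0, 2, -1)
step 2: normalize row 1 (÷2) = (0, 1, -1/2)
  row 0: subtract -1/4×row1 = (1, 0, -3/8)

rank = 2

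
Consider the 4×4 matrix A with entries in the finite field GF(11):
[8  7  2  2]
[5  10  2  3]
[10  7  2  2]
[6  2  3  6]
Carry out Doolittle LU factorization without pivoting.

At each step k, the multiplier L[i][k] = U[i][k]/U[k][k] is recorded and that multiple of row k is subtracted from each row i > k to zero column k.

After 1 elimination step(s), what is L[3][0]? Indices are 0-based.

[col 0] pivot 8
  R1 -= 2*R0 → (0, 7, 9, 10)  (L[1][0] := 2)
  R2 -= 4*R0 → (0, 1, 5, 5)  (L[2][0] := 4)
  R3 -= 9*R0 → (0, 5, 7, 10)  (L[3][0] := 9)

L[3][0] = 9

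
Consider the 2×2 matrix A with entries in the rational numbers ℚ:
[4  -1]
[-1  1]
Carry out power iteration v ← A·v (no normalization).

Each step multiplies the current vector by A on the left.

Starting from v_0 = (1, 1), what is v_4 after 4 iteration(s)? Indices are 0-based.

v_4 = (219, -66)

v_0 = (1, 1).
v_1 = A·v_0 = (3, 0).
v_2 = A·v_1 = (12, -3).
v_3 = A·v_2 = (51, -15).
v_4 = A·v_3 = (219, -66).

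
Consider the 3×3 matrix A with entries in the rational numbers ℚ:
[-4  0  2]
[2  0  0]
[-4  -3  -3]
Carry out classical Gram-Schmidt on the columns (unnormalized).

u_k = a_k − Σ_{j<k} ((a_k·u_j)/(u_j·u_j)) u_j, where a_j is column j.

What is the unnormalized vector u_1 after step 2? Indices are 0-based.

Step 1: u_0 = a_0 = (-4, 2, -4).
Step 2: u_1 = a_1 − (1/3)·u_0 = (4/3, -2/3, -5/3).

u_1 = (4/3, -2/3, -5/3)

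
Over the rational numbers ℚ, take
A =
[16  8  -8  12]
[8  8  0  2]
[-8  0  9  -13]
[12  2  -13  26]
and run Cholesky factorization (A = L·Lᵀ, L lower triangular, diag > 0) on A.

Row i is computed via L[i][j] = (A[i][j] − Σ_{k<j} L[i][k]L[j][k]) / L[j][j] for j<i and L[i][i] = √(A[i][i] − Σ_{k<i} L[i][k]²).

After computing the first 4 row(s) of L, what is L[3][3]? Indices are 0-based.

L[3][3] = 2

Step 1: L[0][0] = √(16) = 4.
  L[1][0] = (8) / L[0][0] = 2.
Step 2: L[1][1] = √(4) = 2.
  L[2][0] = (-8) / L[0][0] = -2.
  L[2][1] = (4) / L[1][1] = 2.
Step 3: L[2][2] = √(1) = 1.
  L[3][0] = (12) / L[0][0] = 3.
  L[3][1] = (-4) / L[1][1] = -2.
  L[3][2] = (-3) / L[2][2] = -3.
Step 4: L[3][3] = √(4) = 2.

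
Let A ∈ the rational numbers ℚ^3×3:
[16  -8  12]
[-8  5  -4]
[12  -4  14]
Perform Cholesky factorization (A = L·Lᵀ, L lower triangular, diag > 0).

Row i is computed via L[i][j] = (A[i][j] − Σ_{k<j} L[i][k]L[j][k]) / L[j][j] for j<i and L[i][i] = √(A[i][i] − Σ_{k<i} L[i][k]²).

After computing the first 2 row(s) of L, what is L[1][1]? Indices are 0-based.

L[1][1] = 1

Step 1: L[0][0] = √(16) = 4.
  L[1][0] = (-8) / L[0][0] = -2.
Step 2: L[1][1] = √(1) = 1.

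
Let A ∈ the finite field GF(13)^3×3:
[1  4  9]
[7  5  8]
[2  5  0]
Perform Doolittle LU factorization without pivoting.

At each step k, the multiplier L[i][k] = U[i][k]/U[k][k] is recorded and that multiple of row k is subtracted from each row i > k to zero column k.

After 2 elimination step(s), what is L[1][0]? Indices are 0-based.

L[1][0] = 7

[col 0] pivot 1
  R1 -= 7*R0 → (0, 3, 10)  (L[1][0] := 7)
  R2 -= 2*R0 → (0, 10, 8)  (L[2][0] := 2)
[col 1] pivot 3
  R2 -= 12*R1 → (0, 0, 5)  (L[2][1] := 12)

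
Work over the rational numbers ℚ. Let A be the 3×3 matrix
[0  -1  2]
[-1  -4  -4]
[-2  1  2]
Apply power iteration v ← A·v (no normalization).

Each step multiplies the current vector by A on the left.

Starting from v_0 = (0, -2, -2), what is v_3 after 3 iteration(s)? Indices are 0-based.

v_0 = (0, -2, -2).
v_1 = A·v_0 = (-2, 16, -6).
v_2 = A·v_1 = (-28, -38, 8).
v_3 = A·v_2 = (54, 148, 34).

v_3 = (54, 148, 34)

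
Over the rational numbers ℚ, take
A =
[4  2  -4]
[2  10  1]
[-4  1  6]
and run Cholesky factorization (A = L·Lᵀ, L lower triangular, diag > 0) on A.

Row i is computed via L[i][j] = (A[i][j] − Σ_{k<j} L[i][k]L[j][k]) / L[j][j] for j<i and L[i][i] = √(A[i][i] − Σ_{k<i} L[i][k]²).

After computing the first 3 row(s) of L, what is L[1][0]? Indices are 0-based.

Step 1: L[0][0] = √(4) = 2.
  L[1][0] = (2) / L[0][0] = 1.
Step 2: L[1][1] = √(9) = 3.
  L[2][0] = (-4) / L[0][0] = -2.
  L[2][1] = (3) / L[1][1] = 1.
Step 3: L[2][2] = √(1) = 1.

L[1][0] = 1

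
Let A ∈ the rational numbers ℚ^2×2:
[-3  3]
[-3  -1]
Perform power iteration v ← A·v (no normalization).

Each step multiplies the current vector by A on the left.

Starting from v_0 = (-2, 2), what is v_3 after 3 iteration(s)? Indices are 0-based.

v_3 = (-48, 112)

v_0 = (-2, 2).
v_1 = A·v_0 = (12, 4).
v_2 = A·v_1 = (-24, -40).
v_3 = A·v_2 = (-48, 112).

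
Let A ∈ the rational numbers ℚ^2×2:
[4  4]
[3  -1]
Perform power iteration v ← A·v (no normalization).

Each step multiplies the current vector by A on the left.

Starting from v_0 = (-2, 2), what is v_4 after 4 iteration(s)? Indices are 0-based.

v_4 = (-800, -184)

v_0 = (-2, 2).
v_1 = A·v_0 = (0, -8).
v_2 = A·v_1 = (-32, 8).
v_3 = A·v_2 = (-96, -104).
v_4 = A·v_3 = (-800, -184).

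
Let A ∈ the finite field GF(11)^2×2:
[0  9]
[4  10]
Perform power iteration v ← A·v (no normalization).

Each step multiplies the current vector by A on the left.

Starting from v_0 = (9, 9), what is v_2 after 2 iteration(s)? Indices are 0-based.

v_0 = (9, 9).
v_1 = A·v_0 = (4, 5).
v_2 = A·v_1 = (1, 0).

v_2 = (1, 0)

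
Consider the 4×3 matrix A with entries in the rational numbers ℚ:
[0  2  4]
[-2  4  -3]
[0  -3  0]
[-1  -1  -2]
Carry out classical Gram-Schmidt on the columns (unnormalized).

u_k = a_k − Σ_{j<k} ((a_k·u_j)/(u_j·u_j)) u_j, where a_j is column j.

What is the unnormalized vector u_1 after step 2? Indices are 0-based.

Step 1: u_0 = a_0 = (0, -2, 0, -1).
Step 2: u_1 = a_1 − (-7/5)·u_0 = (2, 6/5, -3, -12/5).

u_1 = (2, 6/5, -3, -12/5)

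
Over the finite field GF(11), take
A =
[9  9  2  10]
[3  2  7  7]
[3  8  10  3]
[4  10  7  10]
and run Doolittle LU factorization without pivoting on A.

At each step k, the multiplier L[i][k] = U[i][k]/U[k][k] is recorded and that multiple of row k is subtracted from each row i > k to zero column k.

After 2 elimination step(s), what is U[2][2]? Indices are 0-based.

U[2][2] = 8

[col 0] pivot 9
  R1 -= 4*R0 → (0, 10, 10, 0)  (L[1][0] := 4)
  R2 -= 4*R0 → (0, 5, 2, 7)  (L[2][0] := 4)
  R3 -= 9*R0 → (0, 6, 0, 8)  (L[3][0] := 9)
[col 1] pivot 10
  R2 -= 6*R1 → (0, 0, 8, 7)  (L[2][1] := 6)
  R3 -= 5*R1 → (0, 0, 5, 8)  (L[3][1] := 5)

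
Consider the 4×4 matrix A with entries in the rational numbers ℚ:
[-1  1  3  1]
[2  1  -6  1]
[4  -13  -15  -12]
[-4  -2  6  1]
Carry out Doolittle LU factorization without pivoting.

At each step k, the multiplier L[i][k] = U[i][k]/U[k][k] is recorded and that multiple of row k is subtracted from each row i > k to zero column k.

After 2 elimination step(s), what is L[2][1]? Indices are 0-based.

L[2][1] = -3

[col 0] pivot -1
  R1 -= -2*R0 → (0, 3, 0, 3)  (L[1][0] := -2)
  R2 -= -4*R0 → (0, -9, -3, -8)  (L[2][0] := -4)
  R3 -= 4*R0 → (0, -6, -6, -3)  (L[3][0] := 4)
[col 1] pivot 3
  R2 -= -3*R1 → (0, 0, -3, 1)  (L[2][1] := -3)
  R3 -= -2*R1 → (0, 0, -6, 3)  (L[3][1] := -2)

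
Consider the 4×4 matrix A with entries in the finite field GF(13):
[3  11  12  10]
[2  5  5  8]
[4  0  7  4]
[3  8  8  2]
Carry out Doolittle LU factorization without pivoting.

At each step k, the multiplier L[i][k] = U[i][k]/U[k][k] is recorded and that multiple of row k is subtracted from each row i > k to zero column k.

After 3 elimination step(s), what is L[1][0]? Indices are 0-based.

k=0: U[0][0]=3
  eliminate (1,0): mult=5, new row 1: (0, 2, 10, 10); set L[1][0]=5
  eliminate (2,0): mult=10, new row 2: (0, 7, 4, 8); set L[2][0]=10
  eliminate (3,0): mult=1, new row 3: (0, 10, 9, 5); set L[3][0]=1
k=1: U[1][1]=2
  eliminate (2,1): mult=10, new row 2: (0, 0, 8, 12); set L[2][1]=10
  eliminate (3,1): mult=5, new row 3: (0, 0, 11, 7); set L[3][1]=5
k=2: U[2][2]=8
  eliminate (3,2): mult=3, new row 3: (0, 0, 0, 10); set L[3][2]=3

L[1][0] = 5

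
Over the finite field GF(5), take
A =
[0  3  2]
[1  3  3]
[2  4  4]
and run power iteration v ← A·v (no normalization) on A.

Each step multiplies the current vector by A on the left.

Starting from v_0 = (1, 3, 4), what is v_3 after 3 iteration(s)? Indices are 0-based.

v_0 = (1, 3, 4).
v_1 = A·v_0 = (2, 2, 0).
v_2 = A·v_1 = (1, 3, 2).
v_3 = A·v_2 = (3, 1, 2).

v_3 = (3, 1, 2)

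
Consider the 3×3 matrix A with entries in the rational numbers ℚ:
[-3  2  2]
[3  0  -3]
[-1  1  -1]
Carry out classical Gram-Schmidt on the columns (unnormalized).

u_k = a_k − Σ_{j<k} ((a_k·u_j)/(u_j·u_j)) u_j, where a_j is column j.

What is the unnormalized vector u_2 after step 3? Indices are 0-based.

Step 1: u_0 = a_0 = (-3, 3, -1).
Step 2: u_1 = a_1 − (-7/19)·u_0 = (17/19, 21/19, 12/19).
Step 3: u_2 = a_2 − (-14/19)·u_0 − (-41/46)·u_1 = (27/46, 9/46, -27/23).

u_2 = (27/46, 9/46, -27/23)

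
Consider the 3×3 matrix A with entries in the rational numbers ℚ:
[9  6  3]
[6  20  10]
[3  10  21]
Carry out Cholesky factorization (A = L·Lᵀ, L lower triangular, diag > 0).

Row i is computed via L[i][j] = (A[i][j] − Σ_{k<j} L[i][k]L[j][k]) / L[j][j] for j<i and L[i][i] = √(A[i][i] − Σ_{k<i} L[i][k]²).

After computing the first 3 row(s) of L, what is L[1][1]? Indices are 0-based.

Step 1: L[0][0] = √(9) = 3.
  L[1][0] = (6) / L[0][0] = 2.
Step 2: L[1][1] = √(16) = 4.
  L[2][0] = (3) / L[0][0] = 1.
  L[2][1] = (8) / L[1][1] = 2.
Step 3: L[2][2] = √(16) = 4.

L[1][1] = 4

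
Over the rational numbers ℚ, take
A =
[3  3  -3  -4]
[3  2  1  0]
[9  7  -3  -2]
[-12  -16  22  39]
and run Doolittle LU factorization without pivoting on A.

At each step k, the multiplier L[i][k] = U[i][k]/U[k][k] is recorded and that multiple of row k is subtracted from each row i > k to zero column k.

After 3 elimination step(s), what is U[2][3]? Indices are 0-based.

k=0: U[0][0]=3
  eliminate (1,0): mult=1, new row 1: (0, -1, 4, 4); set L[1][0]=1
  eliminate (2,0): mult=3, new row 2: (0, -2, 6, 10); set L[2][0]=3
  eliminate (3,0): mult=-4, new row 3: (0, -4, 10, 23); set L[3][0]=-4
k=1: U[1][1]=-1
  eliminate (2,1): mult=2, new row 2: (0, 0, -2, 2); set L[2][1]=2
  eliminate (3,1): mult=4, new row 3: (0, 0, -6, 7); set L[3][1]=4
k=2: U[2][2]=-2
  eliminate (3,2): mult=3, new row 3: (0, 0, 0, 1); set L[3][2]=3

U[2][3] = 2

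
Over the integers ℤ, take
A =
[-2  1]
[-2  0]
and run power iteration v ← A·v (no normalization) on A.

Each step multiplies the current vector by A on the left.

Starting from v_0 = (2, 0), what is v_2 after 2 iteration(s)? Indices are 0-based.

v_2 = (4, 8)

v_0 = (2, 0).
v_1 = A·v_0 = (-4, -4).
v_2 = A·v_1 = (4, 8).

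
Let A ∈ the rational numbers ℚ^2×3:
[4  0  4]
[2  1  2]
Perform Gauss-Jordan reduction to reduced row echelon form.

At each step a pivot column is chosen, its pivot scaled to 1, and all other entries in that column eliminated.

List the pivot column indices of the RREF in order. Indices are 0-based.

pivot columns: 0, 1

pivot(0,0)=4: scale R0 → (1, 0, 1)
  clear (1,0): R1 −= (2)R0 → (0, 1, 0)
pivot(1,1)=1: scale R1 → (0, 1, 0)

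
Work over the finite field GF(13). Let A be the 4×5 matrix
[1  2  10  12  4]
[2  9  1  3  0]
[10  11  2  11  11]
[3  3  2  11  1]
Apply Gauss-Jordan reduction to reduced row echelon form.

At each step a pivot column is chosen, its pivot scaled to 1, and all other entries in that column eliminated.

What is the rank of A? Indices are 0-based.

step 1: normalize row 0 (÷1) = (1, 2, 10, 12, 4)
  row 1: subtract 2×row0 = (0, 5, 7, 5, 5)
  row 2: subtract 10×row0 = (0, 4, 6, 8, 10)
  row 3: subtract 3×row0 = (0, 10, 11, 1, 2)
step 2: normalize row 1 (÷5) = (0, 1, 4, 1, 1)
  row 0: subtract 2×row1 = (1, 0, 2, 10, 2)
  row 2: subtract 4×row1 = (0, 0, 3, 4, 6)
  row 3: subtract 10×row1 = (0, 0, 10, 4, 5)
step 3: normalize row 2 (÷3) = (0, 0, 1, 10, 2)
  row 0: subtract 2×row2 = (1, 0, 0, 3, 11)
  row 1: subtract 4×row2 = (0, 1, 0, 0, 6)
  row 3: subtract 10×row2 = (0, 0, 0, 8, 11)
step 4: normalize row 3 (÷8) = (0, 0, 0, 1, 3)
  row 0: subtract 3×row3 = (1, 0, 0, 0, 2)
  row 2: subtract 10×row3 = (0, 0, 1, 0, 11)

rank = 4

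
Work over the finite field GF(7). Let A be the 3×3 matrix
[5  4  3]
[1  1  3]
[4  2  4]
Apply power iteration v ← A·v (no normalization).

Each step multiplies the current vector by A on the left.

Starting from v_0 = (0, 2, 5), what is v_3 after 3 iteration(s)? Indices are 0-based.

v_0 = (0, 2, 5).
v_1 = A·v_0 = (2, 3, 3).
v_2 = A·v_1 = (3, 0, 5).
v_3 = A·v_2 = (2, 4, 4).

v_3 = (2, 4, 4)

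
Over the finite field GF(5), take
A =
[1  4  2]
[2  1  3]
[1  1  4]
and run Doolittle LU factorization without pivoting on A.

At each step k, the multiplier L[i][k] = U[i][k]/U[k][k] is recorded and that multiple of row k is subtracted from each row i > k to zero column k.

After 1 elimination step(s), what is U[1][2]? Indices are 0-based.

U[1][2] = 4

[col 0] pivot 1
  R1 -= 2*R0 → (0, 3, 4)  (L[1][0] := 2)
  R2 -= 1*R0 → (0, 2, 2)  (L[2][0] := 1)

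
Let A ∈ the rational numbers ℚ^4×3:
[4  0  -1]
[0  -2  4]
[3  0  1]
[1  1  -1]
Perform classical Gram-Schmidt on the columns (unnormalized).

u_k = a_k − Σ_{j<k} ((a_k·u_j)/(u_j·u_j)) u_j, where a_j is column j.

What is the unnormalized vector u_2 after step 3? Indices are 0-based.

Step 1: u_0 = a_0 = (4, 0, 3, 1).
Step 2: u_1 = a_1 − (1/26)·u_0 = (-2/13, -2, -3/26, 25/26).
Step 3: u_2 = a_2 − (-1/13)·u_0 − (-232/129)·u_1 = (-125/129, 52/129, 44/43, 104/129).

u_2 = (-125/129, 52/129, 44/43, 104/129)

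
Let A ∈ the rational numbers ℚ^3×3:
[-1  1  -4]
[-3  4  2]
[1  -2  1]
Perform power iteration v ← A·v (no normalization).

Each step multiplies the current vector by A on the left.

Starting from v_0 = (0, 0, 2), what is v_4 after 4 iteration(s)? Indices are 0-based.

v_0 = (0, 0, 2).
v_1 = A·v_0 = (-8, 4, 2).
v_2 = A·v_1 = (4, 44, -14).
v_3 = A·v_2 = (96, 136, -98).
v_4 = A·v_3 = (432, 60, -274).

v_4 = (432, 60, -274)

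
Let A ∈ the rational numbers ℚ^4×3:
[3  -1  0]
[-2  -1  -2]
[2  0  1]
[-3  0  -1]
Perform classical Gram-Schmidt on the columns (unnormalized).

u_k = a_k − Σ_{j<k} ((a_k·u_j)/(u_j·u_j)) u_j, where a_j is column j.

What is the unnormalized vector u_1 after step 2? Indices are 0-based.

Step 1: u_0 = a_0 = (3, -2, 2, -3).
Step 2: u_1 = a_1 − (-1/26)·u_0 = (-23/26, -14/13, 1/13, -3/26).

u_1 = (-23/26, -14/13, 1/13, -3/26)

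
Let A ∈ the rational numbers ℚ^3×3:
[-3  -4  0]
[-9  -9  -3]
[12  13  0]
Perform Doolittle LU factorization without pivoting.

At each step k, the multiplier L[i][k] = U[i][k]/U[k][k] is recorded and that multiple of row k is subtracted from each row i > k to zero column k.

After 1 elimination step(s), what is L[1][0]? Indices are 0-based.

k=0: U[0][0]=-3
  eliminate (1,0): mult=3, new row 1: (0, 3, -3); set L[1][0]=3
  eliminate (2,0): mult=-4, new row 2: (0, -3, 0); set L[2][0]=-4

L[1][0] = 3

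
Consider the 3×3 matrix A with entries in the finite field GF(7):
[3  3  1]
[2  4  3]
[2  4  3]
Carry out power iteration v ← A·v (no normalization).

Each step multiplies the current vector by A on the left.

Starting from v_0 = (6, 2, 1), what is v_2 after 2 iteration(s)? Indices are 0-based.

v_0 = (6, 2, 1).
v_1 = A·v_0 = (4, 2, 2).
v_2 = A·v_1 = (6, 1, 1).

v_2 = (6, 1, 1)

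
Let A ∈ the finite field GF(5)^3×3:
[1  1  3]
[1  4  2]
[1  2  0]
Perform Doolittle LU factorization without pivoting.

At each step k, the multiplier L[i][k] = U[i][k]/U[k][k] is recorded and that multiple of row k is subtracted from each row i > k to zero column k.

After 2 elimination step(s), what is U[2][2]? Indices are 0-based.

[col 0] pivot 1
  R1 -= 1*R0 → (0, 3, 4)  (L[1][0] := 1)
  R2 -= 1*R0 → (0, 1, 2)  (L[2][0] := 1)
[col 1] pivot 3
  R2 -= 2*R1 → (0, 0, 4)  (L[2][1] := 2)

U[2][2] = 4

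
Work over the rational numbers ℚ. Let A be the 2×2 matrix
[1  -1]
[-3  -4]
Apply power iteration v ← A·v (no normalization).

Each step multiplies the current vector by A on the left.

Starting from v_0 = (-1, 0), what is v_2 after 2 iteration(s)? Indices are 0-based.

v_2 = (-4, -9)

v_0 = (-1, 0).
v_1 = A·v_0 = (-1, 3).
v_2 = A·v_1 = (-4, -9).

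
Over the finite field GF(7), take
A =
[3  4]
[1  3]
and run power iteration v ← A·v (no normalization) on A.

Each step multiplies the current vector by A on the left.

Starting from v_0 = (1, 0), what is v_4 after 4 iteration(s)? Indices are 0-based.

v_4 = (5, 2)

v_0 = (1, 0).
v_1 = A·v_0 = (3, 1).
v_2 = A·v_1 = (6, 6).
v_3 = A·v_2 = (0, 3).
v_4 = A·v_3 = (5, 2).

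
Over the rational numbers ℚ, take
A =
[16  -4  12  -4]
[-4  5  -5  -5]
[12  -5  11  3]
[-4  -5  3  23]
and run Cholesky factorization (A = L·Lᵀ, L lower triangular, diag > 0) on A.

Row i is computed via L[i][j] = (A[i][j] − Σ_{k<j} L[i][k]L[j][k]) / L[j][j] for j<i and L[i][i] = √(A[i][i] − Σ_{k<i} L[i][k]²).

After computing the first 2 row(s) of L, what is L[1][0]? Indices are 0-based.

L[1][0] = -1

Step 1: L[0][0] = √(16) = 4.
  L[1][0] = (-4) / L[0][0] = -1.
Step 2: L[1][1] = √(4) = 2.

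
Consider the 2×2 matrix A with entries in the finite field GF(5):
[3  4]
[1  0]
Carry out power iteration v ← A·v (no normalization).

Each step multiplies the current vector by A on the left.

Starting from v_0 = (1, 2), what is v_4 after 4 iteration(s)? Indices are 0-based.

v_4 = (3, 0)

v_0 = (1, 2).
v_1 = A·v_0 = (1, 1).
v_2 = A·v_1 = (2, 1).
v_3 = A·v_2 = (0, 2).
v_4 = A·v_3 = (3, 0).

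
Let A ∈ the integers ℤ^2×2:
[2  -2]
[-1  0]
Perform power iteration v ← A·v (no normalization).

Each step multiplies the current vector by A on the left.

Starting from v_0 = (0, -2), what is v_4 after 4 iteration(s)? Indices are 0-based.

v_0 = (0, -2).
v_1 = A·v_0 = (4, 0).
v_2 = A·v_1 = (8, -4).
v_3 = A·v_2 = (24, -8).
v_4 = A·v_3 = (64, -24).

v_4 = (64, -24)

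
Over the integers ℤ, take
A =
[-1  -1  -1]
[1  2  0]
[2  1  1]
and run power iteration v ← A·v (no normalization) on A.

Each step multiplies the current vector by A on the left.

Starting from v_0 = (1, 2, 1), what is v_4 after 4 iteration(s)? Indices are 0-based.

v_4 = (0, 10, -2)

v_0 = (1, 2, 1).
v_1 = A·v_0 = (-4, 5, 5).
v_2 = A·v_1 = (-6, 6, 2).
v_3 = A·v_2 = (-2, 6, -4).
v_4 = A·v_3 = (0, 10, -2).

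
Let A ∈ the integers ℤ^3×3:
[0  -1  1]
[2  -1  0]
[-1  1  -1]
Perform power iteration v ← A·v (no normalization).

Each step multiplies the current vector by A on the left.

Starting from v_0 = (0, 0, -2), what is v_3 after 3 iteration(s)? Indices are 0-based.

v_3 = (4, 8, -6)

v_0 = (0, 0, -2).
v_1 = A·v_0 = (-2, 0, 2).
v_2 = A·v_1 = (2, -4, 0).
v_3 = A·v_2 = (4, 8, -6).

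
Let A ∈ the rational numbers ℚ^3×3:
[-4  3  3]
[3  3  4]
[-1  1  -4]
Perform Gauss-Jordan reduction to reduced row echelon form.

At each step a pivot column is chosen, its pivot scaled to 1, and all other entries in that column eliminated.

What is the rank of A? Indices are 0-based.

pivot(0,0)=-4: scale R0 → (1, -3/4, -3/4)
  clear (1,0): R1 −= (3)R0 → (0, 21/4, 25/4)
  clear (2,0): R2 −= (-1)R0 → (0, 1/4, -19/4)
pivot(1,1)=21/4: scale R1 → (0, 1, 25/21)
  clear (0,1): R0 −= (-3/4)R1 → (1, 0, 1/7)
  clear (2,1): R2 −= (1/4)R1 → (0, 0, -106/21)
pivot(2,2)=-106/21: scale R2 → (0, 0, 1)
  clear (0,2): R0 −= (1/7)R2 → (1, 0, 0)
  clear (1,2): R1 −= (25/21)R2 → (0, 1, 0)

rank = 3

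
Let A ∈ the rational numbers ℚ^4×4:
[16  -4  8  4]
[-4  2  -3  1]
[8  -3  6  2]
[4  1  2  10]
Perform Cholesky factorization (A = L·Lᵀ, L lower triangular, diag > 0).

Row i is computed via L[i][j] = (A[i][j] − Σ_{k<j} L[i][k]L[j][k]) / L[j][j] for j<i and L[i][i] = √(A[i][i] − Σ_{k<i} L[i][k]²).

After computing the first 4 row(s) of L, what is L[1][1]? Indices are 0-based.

Step 1: L[0][0] = √(16) = 4.
  L[1][0] = (-4) / L[0][0] = -1.
Step 2: L[1][1] = √(1) = 1.
  L[2][0] = (8) / L[0][0] = 2.
  L[2][1] = (-1) / L[1][1] = -1.
Step 3: L[2][2] = √(1) = 1.
  L[3][0] = (4) / L[0][0] = 1.
  L[3][1] = (2) / L[1][1] = 2.
  L[3][2] = (2) / L[2][2] = 2.
Step 4: L[3][3] = √(1) = 1.

L[1][1] = 1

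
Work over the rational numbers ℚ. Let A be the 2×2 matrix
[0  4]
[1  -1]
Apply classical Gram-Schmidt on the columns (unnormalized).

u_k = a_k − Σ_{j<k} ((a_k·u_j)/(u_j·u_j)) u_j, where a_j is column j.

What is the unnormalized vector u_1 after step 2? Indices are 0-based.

u_1 = (4, 0)

Step 1: u_0 = a_0 = (0, 1).
Step 2: u_1 = a_1 − (-1)·u_0 = (4, 0).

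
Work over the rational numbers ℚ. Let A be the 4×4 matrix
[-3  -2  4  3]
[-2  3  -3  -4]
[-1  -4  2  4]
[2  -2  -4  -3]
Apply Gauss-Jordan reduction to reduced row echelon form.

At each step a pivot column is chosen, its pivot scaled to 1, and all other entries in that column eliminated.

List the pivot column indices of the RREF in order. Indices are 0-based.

pivot columns: 0, 1, 2, 3

[1] R0 /= -3  ⇒  (1, 2/3, -4/3, -1)
     R1 -= -2·R0  ⇒  (0, 13/3, -17/3, -6)
     R2 -= -1·R0  ⇒  (0, -10/3, 2/3, 3)
     R3 -= 2·R0  ⇒  (0, -10/3, -4/3, -1)
[2] R1 /= 13/3  ⇒  (0, 1, -17/13, -18/13)
     R0 -= 2/3·R1  ⇒  (1, 0, -6/13, -1/13)
     R2 -= -10/3·R1  ⇒  (0, 0, -48/13, -21/13)
     R3 -= -10/3·R1  ⇒  (0, 0, -74/13, -73/13)
[3] R2 /= -48/13  ⇒  (0, 0, 1, 7/16)
     R0 -= -6/13·R2  ⇒  (1, 0, 0, 1/8)
     R1 -= -17/13·R2  ⇒  (0, 1, 0, -13/16)
     R3 -= -74/13·R2  ⇒  (0, 0, 0, -25/8)
[4] R3 /= -25/8  ⇒  (0, 0, 0, 1)
     R0 -= 1/8·R3  ⇒  (1, 0, 0, 0)
     R1 -= -13/16·R3  ⇒  (0, 1, 0, 0)
     R2 -= 7/16·R3  ⇒  (0, 0, 1, 0)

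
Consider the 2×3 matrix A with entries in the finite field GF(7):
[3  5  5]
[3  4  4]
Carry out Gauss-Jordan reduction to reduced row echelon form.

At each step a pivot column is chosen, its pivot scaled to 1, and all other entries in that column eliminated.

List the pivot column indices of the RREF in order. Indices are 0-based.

pivot columns: 0, 1

[1] R0 /= 3  ⇒  (1, 4, 4)
     R1 -= 3·R0  ⇒  (0, 6, 6)
[2] R1 /= 6  ⇒  (0, 1, 1)
     R0 -= 4·R1  ⇒  (1, 0, 0)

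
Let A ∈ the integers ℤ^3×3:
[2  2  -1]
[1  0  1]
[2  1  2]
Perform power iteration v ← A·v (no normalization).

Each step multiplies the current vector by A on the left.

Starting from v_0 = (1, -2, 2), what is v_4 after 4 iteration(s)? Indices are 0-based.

v_0 = (1, -2, 2).
v_1 = A·v_0 = (-4, 3, 4).
v_2 = A·v_1 = (-6, 0, 3).
v_3 = A·v_2 = (-15, -3, -6).
v_4 = A·v_3 = (-30, -21, -45).

v_4 = (-30, -21, -45)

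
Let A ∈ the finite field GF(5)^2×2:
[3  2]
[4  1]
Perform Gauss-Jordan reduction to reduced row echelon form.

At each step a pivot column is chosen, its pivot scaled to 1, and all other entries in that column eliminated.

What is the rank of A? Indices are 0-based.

[1] R0 /= 3  ⇒  (1, 4)
     R1 -= 4·R0  ⇒  (0, 0)
column 1 empty below row 1

rank = 1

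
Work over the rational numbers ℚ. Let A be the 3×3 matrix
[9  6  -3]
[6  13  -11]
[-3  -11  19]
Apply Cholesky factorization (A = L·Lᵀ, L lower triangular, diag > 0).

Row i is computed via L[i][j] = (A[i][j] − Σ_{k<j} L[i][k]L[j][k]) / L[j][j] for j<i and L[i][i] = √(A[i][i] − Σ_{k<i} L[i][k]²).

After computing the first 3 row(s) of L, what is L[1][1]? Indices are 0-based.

Step 1: L[0][0] = √(9) = 3.
  L[1][0] = (6) / L[0][0] = 2.
Step 2: L[1][1] = √(9) = 3.
  L[2][0] = (-3) / L[0][0] = -1.
  L[2][1] = (-9) / L[1][1] = -3.
Step 3: L[2][2] = √(9) = 3.

L[1][1] = 3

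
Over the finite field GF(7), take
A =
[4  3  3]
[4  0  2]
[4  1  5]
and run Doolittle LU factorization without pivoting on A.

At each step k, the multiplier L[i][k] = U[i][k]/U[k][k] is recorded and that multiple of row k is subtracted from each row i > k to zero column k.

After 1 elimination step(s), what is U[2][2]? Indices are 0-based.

U[2][2] = 2

[col 0] pivot 4
  R1 -= 1*R0 → (0, 4, 6)  (L[1][0] := 1)
  R2 -= 1*R0 → (0, 5, 2)  (L[2][0] := 1)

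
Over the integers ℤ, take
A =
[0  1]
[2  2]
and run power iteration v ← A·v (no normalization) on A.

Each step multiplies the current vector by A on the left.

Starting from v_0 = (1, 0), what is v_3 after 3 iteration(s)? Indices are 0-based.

v_0 = (1, 0).
v_1 = A·v_0 = (0, 2).
v_2 = A·v_1 = (2, 4).
v_3 = A·v_2 = (4, 12).

v_3 = (4, 12)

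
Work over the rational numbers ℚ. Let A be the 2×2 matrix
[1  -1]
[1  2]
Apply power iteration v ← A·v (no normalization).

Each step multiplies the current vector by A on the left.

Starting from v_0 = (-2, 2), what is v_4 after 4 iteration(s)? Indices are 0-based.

v_0 = (-2, 2).
v_1 = A·v_0 = (-4, 2).
v_2 = A·v_1 = (-6, 0).
v_3 = A·v_2 = (-6, -6).
v_4 = A·v_3 = (0, -18).

v_4 = (0, -18)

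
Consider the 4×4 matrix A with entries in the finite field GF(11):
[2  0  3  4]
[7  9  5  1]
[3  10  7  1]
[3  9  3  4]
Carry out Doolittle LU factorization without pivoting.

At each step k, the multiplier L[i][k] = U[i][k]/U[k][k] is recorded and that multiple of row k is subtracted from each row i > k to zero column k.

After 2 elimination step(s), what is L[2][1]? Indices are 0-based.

L[2][1] = 6

Step 1: pivot at (0,0) is 2.
  row1 ← row1 − (9)·row0  ⇒  L[1][0]=9, U row1=(0, 9, 0, 9)
  row2 ← row2 − (7)·row0  ⇒  L[2][0]=7, U row2=(0, 10, 8, 6)
  row3 ← row3 − (7)·row0  ⇒  L[3][0]=7, U row3=(0, 9, 4, 9)
Step 2: pivot at (1,1) is 9.
  row2 ← row2 − (6)·row1  ⇒  L[2][1]=6, U row2=(0, 0, 8, 7)
  row3 ← row3 − (1)·row1  ⇒  L[3][1]=1, U row3=(0, 0, 4, 0)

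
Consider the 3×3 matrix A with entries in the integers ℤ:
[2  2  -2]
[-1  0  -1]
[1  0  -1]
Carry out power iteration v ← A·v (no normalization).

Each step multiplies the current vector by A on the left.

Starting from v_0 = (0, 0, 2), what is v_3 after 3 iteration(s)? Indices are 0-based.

v_3 = (0, 10, -6)

v_0 = (0, 0, 2).
v_1 = A·v_0 = (-4, -2, -2).
v_2 = A·v_1 = (-8, 6, -2).
v_3 = A·v_2 = (0, 10, -6).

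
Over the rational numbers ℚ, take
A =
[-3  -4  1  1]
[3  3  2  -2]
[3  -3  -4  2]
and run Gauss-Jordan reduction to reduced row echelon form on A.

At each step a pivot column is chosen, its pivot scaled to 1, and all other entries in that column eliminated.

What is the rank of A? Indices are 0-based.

rank = 3

[1] R0 /= -3  ⇒  (1, 4/3, -1/3, -1/3)
     R1 -= 3·R0  ⇒  (0, -1, 3, -1)
     R2 -= 3·R0  ⇒  (0, -7, -3, 3)
[2] R1 /= -1  ⇒  (0, 1, -3, 1)
     R0 -= 4/3·R1  ⇒  (1, 0, 11/3, -5/3)
     R2 -= -7·R1  ⇒  (0, 0, -24, 10)
[3] R2 /= -24  ⇒  (0, 0, 1, -5/12)
     R0 -= 11/3·R2  ⇒  (1, 0, 0, -5/36)
     R1 -= -3·R2  ⇒  (0, 1, 0, -1/4)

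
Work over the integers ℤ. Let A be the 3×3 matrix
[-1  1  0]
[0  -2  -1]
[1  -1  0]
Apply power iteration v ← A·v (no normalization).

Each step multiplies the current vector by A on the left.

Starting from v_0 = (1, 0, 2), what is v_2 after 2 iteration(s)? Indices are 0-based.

v_2 = (-1, 3, 1)

v_0 = (1, 0, 2).
v_1 = A·v_0 = (-1, -2, 1).
v_2 = A·v_1 = (-1, 3, 1).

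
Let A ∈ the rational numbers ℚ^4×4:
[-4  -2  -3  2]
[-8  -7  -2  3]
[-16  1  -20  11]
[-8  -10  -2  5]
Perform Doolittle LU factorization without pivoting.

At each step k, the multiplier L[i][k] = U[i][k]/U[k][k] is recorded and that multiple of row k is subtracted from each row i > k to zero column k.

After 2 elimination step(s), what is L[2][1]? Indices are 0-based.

L[2][1] = -3

k=0: U[0][0]=-4
  eliminate (1,0): mult=2, new row 1: (0, -3, 4, -1); set L[1][0]=2
  eliminate (2,0): mult=4, new row 2: (0, 9, -8, 3); set L[2][0]=4
  eliminate (3,0): mult=2, new row 3: (0, -6, 4, 1); set L[3][0]=2
k=1: U[1][1]=-3
  eliminate (2,1): mult=-3, new row 2: (0, 0, 4, 0); set L[2][1]=-3
  eliminate (3,1): mult=2, new row 3: (0, 0, -4, 3); set L[3][1]=2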